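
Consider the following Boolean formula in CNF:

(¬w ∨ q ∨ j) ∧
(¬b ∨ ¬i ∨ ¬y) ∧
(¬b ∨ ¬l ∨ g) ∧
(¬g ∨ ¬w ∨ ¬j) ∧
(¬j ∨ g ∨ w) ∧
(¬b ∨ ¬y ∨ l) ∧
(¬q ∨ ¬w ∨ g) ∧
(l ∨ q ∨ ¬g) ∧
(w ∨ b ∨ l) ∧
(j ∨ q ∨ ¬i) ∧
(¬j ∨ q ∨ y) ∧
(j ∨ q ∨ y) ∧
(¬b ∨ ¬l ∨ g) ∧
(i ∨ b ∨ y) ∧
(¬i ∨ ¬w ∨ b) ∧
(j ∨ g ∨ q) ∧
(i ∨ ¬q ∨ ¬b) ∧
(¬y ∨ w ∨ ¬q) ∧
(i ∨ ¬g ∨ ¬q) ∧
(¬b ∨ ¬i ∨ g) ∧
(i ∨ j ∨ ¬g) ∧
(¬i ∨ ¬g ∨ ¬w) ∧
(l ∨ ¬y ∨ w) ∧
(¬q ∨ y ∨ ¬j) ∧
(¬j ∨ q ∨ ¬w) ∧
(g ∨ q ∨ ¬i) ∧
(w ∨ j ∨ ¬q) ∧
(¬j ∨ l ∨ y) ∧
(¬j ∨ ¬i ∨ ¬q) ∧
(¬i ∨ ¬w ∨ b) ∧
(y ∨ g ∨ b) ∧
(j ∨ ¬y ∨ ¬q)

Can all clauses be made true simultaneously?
Yes

Yes, the formula is satisfiable.

One satisfying assignment is: y=True, q=False, i=True, b=False, w=False, j=True, g=True, l=True

Verification: With this assignment, all 32 clauses evaluate to true.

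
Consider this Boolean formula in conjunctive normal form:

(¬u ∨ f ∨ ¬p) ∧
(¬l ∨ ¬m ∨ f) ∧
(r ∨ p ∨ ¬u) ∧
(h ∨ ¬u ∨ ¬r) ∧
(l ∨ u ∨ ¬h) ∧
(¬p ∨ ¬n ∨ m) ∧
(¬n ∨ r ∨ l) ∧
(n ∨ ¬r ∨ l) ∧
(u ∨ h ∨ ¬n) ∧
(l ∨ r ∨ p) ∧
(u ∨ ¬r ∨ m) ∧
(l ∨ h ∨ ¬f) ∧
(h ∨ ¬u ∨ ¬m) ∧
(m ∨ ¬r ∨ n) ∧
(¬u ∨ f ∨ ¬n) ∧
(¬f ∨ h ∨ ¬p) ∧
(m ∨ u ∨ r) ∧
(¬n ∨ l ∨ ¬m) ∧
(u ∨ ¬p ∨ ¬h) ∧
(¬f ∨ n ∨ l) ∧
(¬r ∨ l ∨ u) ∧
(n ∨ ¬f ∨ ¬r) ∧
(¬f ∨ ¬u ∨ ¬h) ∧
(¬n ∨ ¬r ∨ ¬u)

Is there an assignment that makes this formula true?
Yes

Yes, the formula is satisfiable.

One satisfying assignment is: l=True, p=False, h=False, f=True, u=False, n=False, r=False, m=True

Verification: With this assignment, all 24 clauses evaluate to true.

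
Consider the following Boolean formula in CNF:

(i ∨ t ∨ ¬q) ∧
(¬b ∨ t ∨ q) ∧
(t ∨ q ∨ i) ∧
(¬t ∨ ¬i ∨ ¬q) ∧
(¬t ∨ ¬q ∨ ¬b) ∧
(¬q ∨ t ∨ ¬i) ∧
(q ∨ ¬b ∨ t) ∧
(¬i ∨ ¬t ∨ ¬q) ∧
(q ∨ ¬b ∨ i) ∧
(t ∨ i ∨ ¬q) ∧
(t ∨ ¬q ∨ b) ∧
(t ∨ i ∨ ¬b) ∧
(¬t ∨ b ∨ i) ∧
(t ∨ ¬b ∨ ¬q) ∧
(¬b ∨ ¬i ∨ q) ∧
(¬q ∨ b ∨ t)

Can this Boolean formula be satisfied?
Yes

Yes, the formula is satisfiable.

One satisfying assignment is: q=False, i=True, t=False, b=False

Verification: With this assignment, all 16 clauses evaluate to true.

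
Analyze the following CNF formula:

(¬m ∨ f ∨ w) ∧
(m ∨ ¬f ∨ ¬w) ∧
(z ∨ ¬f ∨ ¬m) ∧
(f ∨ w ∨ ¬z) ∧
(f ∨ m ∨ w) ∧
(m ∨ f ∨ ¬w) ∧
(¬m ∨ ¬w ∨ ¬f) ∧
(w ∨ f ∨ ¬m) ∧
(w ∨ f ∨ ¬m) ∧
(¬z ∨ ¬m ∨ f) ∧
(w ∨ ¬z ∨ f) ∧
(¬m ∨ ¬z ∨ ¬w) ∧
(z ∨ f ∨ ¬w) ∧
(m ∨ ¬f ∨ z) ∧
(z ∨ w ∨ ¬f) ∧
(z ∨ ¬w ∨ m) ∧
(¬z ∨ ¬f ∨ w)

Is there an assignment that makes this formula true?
No

No, the formula is not satisfiable.

No assignment of truth values to the variables can make all 17 clauses true simultaneously.

The formula is UNSAT (unsatisfiable).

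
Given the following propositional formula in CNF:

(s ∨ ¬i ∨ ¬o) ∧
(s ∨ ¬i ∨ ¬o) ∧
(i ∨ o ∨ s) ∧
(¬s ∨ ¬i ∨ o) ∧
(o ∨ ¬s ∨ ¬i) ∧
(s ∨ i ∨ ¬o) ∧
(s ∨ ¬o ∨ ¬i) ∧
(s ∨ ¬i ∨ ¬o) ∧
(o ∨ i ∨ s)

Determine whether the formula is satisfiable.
Yes

Yes, the formula is satisfiable.

One satisfying assignment is: s=True, o=False, i=False

Verification: With this assignment, all 9 clauses evaluate to true.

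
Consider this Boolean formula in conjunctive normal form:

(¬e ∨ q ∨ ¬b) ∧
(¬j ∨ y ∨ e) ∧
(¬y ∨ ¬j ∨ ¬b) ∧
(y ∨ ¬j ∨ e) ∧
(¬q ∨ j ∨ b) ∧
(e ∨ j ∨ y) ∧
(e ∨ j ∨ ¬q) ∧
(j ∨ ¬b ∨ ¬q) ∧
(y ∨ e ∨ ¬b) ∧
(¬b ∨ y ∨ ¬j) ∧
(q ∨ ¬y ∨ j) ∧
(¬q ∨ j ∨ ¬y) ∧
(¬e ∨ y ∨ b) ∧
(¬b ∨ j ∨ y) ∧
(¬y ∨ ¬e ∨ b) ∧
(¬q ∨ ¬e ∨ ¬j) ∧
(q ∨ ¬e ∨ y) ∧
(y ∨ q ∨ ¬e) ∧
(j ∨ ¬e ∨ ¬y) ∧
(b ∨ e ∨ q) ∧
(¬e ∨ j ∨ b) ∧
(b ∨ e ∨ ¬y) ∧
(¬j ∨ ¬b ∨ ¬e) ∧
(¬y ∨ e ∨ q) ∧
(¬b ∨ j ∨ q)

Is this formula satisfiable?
No

No, the formula is not satisfiable.

No assignment of truth values to the variables can make all 25 clauses true simultaneously.

The formula is UNSAT (unsatisfiable).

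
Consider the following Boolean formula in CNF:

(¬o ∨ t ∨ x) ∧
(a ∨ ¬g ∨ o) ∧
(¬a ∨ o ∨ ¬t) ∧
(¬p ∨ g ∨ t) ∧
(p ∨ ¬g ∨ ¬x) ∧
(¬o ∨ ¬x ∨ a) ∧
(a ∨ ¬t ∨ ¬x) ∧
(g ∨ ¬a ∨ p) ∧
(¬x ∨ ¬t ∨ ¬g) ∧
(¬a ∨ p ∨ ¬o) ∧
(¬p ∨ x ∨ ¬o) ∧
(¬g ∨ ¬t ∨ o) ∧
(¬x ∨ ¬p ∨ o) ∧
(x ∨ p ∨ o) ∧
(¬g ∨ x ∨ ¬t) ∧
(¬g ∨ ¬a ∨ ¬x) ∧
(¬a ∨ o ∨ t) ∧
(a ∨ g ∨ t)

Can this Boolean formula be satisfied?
Yes

Yes, the formula is satisfiable.

One satisfying assignment is: t=True, o=True, a=False, p=False, g=False, x=False

Verification: With this assignment, all 18 clauses evaluate to true.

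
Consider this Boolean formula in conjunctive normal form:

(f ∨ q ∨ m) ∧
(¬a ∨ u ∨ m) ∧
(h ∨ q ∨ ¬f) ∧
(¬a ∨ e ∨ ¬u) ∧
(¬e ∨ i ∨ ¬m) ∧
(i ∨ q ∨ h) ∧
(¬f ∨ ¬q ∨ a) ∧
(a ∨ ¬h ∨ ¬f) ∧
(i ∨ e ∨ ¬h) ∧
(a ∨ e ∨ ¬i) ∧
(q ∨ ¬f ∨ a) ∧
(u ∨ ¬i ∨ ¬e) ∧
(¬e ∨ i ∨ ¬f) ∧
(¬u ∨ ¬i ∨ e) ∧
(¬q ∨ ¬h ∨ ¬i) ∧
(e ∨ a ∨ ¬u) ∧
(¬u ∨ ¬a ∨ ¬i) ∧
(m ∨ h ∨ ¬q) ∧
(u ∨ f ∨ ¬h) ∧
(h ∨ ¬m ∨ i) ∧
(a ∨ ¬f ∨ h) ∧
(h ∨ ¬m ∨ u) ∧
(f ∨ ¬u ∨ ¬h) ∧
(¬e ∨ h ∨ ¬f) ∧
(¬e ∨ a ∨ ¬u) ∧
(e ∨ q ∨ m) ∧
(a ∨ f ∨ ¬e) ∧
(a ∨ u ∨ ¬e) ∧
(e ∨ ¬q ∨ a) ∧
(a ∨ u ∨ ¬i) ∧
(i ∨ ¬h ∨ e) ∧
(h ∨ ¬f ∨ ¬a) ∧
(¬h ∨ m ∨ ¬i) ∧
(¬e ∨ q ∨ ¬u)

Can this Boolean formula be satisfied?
Yes

Yes, the formula is satisfiable.

One satisfying assignment is: e=False, u=False, h=True, i=True, q=False, m=True, f=True, a=True

Verification: With this assignment, all 34 clauses evaluate to true.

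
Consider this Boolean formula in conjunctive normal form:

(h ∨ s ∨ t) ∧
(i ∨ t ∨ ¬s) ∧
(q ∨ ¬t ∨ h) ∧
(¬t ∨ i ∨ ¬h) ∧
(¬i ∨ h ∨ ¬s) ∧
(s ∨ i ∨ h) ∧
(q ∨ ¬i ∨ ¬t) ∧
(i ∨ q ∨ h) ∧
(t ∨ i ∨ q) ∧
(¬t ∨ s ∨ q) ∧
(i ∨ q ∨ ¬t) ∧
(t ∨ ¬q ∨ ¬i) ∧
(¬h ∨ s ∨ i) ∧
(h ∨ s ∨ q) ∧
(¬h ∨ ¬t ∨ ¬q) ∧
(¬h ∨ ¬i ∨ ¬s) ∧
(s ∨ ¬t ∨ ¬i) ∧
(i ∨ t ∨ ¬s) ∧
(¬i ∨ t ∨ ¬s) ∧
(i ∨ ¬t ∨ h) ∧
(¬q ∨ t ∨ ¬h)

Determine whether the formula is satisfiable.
Yes

Yes, the formula is satisfiable.

One satisfying assignment is: h=True, i=True, s=False, q=False, t=False

Verification: With this assignment, all 21 clauses evaluate to true.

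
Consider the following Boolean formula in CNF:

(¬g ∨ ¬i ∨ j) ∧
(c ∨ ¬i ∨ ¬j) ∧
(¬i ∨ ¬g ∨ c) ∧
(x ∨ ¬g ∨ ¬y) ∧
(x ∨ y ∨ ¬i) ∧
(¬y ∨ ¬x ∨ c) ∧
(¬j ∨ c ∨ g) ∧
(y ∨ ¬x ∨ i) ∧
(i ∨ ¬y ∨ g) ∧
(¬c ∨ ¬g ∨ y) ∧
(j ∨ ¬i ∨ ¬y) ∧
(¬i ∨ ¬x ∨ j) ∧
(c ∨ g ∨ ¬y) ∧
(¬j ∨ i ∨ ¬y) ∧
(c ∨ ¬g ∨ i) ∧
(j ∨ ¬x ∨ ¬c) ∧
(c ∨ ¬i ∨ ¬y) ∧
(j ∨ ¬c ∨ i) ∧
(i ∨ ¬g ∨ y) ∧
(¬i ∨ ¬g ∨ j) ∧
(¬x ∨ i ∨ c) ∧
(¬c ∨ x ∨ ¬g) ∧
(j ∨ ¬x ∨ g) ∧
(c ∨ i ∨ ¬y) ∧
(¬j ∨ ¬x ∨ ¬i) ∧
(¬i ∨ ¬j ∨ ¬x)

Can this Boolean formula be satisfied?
Yes

Yes, the formula is satisfiable.

One satisfying assignment is: g=False, y=False, i=False, x=False, c=False, j=False

Verification: With this assignment, all 26 clauses evaluate to true.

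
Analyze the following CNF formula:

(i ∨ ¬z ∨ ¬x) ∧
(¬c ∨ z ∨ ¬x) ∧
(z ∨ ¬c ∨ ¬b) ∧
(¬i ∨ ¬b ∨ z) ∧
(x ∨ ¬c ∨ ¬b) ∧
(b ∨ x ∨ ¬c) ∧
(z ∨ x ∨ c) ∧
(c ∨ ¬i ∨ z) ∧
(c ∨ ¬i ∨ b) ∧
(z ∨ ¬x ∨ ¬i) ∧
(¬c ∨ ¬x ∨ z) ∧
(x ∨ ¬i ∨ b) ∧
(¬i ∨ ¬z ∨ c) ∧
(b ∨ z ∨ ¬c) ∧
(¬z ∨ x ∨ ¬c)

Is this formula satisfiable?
Yes

Yes, the formula is satisfiable.

One satisfying assignment is: c=False, i=False, x=True, b=False, z=False

Verification: With this assignment, all 15 clauses evaluate to true.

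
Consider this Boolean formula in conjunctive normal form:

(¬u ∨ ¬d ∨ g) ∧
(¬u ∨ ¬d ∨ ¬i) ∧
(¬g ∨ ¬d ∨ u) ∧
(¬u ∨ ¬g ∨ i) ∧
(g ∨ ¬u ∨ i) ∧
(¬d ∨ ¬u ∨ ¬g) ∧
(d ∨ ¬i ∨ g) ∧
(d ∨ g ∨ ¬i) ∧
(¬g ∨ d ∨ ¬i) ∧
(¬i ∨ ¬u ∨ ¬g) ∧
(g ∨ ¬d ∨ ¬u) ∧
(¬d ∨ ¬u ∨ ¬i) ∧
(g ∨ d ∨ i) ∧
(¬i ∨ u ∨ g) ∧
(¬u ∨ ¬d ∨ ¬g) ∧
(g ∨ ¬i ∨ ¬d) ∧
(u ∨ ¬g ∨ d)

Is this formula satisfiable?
Yes

Yes, the formula is satisfiable.

One satisfying assignment is: g=False, i=False, d=True, u=False

Verification: With this assignment, all 17 clauses evaluate to true.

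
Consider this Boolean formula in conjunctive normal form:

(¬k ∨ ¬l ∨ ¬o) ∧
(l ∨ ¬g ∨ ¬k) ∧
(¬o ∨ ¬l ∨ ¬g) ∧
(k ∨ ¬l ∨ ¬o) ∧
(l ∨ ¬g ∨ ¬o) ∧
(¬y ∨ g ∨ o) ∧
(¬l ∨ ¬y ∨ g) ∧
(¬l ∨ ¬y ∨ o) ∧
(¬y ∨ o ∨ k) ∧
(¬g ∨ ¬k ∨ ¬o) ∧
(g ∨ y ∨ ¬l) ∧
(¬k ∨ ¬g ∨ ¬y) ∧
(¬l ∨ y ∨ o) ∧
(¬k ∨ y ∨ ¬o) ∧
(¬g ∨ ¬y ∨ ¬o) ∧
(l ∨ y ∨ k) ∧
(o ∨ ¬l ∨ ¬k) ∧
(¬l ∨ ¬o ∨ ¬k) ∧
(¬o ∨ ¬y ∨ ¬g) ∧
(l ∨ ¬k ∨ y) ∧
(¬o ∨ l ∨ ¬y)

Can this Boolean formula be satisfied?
No

No, the formula is not satisfiable.

No assignment of truth values to the variables can make all 21 clauses true simultaneously.

The formula is UNSAT (unsatisfiable).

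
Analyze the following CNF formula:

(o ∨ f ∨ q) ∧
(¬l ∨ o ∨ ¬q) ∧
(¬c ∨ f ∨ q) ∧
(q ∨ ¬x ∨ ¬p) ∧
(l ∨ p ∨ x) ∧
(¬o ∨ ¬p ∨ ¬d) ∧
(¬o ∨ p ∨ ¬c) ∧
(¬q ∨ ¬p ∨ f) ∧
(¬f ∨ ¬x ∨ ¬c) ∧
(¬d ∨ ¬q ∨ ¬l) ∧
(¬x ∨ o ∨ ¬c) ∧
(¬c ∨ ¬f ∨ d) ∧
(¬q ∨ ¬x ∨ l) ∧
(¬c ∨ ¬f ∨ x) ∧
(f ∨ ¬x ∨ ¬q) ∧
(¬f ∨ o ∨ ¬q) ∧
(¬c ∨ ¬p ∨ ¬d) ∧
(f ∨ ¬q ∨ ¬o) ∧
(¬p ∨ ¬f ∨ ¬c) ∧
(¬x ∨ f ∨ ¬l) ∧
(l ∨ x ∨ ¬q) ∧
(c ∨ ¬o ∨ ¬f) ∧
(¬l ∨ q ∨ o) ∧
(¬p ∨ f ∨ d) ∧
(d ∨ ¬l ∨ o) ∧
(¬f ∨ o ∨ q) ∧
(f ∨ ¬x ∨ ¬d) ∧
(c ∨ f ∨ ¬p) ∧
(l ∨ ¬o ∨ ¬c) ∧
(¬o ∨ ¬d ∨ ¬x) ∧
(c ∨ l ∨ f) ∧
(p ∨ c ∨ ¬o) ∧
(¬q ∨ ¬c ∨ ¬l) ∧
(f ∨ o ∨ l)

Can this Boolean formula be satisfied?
No

No, the formula is not satisfiable.

No assignment of truth values to the variables can make all 34 clauses true simultaneously.

The formula is UNSAT (unsatisfiable).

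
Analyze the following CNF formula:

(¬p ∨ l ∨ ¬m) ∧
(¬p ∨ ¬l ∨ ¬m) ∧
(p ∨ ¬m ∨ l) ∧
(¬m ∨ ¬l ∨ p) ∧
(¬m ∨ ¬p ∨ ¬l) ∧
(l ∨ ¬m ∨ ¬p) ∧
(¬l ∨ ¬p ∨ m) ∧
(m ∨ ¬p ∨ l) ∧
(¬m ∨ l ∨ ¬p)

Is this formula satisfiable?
Yes

Yes, the formula is satisfiable.

One satisfying assignment is: p=False, m=False, l=False

Verification: With this assignment, all 9 clauses evaluate to true.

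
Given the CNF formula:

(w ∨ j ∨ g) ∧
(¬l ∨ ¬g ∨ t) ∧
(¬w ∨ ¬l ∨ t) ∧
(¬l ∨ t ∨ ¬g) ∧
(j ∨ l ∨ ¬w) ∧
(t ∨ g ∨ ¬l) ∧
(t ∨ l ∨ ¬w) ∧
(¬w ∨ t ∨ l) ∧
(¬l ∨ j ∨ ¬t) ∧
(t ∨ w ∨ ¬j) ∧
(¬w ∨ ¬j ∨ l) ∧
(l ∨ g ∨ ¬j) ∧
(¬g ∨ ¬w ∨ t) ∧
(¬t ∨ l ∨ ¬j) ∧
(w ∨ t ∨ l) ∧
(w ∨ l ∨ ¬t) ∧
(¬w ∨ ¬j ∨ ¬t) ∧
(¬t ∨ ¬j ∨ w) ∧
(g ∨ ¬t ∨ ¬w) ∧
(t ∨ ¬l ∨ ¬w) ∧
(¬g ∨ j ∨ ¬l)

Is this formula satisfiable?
No

No, the formula is not satisfiable.

No assignment of truth values to the variables can make all 21 clauses true simultaneously.

The formula is UNSAT (unsatisfiable).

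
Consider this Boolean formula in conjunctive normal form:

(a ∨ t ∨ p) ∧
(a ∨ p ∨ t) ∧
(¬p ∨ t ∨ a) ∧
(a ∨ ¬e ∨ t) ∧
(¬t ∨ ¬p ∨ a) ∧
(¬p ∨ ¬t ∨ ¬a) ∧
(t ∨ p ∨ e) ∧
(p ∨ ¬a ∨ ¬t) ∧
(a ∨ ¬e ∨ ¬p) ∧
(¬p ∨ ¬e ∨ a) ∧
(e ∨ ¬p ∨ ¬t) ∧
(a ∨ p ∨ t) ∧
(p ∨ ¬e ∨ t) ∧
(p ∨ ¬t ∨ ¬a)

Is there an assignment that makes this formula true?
Yes

Yes, the formula is satisfiable.

One satisfying assignment is: t=True, p=False, e=False, a=False

Verification: With this assignment, all 14 clauses evaluate to true.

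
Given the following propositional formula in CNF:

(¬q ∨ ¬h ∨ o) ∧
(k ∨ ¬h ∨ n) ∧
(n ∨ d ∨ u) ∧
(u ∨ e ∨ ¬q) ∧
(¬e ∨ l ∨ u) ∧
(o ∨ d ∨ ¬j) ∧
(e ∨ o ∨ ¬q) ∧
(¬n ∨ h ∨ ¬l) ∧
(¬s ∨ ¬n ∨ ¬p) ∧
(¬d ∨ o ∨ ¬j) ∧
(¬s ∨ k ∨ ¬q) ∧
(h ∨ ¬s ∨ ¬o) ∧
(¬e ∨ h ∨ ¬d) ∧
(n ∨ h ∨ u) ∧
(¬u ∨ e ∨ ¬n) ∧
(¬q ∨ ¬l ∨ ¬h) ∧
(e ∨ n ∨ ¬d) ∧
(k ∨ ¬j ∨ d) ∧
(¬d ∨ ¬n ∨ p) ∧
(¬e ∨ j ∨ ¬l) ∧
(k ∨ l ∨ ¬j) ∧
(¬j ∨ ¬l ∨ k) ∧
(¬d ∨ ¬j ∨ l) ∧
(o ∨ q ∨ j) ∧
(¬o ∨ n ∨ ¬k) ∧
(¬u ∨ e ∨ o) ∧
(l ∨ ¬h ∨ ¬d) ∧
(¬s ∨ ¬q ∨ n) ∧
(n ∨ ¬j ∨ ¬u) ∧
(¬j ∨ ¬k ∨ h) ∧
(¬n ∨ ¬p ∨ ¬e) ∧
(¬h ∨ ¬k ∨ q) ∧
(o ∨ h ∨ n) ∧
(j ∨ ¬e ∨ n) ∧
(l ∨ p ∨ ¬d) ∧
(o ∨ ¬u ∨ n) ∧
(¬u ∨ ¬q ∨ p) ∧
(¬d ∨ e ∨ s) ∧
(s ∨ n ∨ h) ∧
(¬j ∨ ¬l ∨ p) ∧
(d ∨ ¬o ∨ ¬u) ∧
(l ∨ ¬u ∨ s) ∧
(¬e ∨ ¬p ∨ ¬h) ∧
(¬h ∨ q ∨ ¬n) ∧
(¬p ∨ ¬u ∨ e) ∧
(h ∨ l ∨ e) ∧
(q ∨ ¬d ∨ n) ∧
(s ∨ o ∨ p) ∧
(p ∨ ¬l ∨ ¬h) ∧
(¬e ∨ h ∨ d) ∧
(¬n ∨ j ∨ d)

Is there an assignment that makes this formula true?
No

No, the formula is not satisfiable.

No assignment of truth values to the variables can make all 51 clauses true simultaneously.

The formula is UNSAT (unsatisfiable).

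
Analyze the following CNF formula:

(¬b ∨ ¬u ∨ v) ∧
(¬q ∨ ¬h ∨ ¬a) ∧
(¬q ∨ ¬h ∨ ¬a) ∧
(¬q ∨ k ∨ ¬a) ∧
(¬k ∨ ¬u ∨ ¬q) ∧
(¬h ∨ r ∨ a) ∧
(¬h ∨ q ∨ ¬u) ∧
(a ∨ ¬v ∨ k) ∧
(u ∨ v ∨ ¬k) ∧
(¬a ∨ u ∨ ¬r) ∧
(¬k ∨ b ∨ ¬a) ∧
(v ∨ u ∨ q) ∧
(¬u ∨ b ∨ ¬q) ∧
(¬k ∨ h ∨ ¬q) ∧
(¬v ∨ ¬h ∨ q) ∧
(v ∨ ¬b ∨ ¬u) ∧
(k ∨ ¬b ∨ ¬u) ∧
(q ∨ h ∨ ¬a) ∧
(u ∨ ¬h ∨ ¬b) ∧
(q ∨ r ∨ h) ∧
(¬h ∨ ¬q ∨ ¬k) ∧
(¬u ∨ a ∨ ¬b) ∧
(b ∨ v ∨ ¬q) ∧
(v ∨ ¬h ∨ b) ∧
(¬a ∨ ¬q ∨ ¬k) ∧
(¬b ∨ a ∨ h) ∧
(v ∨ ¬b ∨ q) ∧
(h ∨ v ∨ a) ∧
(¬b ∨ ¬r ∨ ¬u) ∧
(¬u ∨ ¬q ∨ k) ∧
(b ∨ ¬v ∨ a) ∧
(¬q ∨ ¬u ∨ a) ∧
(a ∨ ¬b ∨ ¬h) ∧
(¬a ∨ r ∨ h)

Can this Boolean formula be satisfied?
No

No, the formula is not satisfiable.

No assignment of truth values to the variables can make all 34 clauses true simultaneously.

The formula is UNSAT (unsatisfiable).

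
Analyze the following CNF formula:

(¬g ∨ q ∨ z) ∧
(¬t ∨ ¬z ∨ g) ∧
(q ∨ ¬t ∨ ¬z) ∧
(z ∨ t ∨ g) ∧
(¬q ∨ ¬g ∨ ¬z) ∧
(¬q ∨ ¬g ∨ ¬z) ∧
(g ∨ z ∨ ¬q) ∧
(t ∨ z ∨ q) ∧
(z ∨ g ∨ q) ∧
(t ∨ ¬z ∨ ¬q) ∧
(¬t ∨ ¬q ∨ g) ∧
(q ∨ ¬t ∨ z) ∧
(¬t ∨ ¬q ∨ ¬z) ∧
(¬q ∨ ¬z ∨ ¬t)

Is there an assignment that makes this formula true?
Yes

Yes, the formula is satisfiable.

One satisfying assignment is: q=False, z=True, t=False, g=False

Verification: With this assignment, all 14 clauses evaluate to true.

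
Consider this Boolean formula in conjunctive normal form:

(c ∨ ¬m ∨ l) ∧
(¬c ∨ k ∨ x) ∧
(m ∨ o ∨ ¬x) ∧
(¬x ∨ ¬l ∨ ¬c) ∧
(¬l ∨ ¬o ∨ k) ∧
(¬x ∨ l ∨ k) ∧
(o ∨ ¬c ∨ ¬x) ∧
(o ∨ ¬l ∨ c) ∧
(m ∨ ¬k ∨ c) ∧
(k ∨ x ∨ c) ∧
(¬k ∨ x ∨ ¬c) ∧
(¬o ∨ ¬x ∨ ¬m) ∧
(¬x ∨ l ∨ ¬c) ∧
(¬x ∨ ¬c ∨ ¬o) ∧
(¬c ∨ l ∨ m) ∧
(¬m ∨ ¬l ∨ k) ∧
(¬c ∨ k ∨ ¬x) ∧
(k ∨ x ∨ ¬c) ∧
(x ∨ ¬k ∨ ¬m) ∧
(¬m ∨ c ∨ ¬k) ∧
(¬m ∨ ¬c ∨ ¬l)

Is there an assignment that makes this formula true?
No

No, the formula is not satisfiable.

No assignment of truth values to the variables can make all 21 clauses true simultaneously.

The formula is UNSAT (unsatisfiable).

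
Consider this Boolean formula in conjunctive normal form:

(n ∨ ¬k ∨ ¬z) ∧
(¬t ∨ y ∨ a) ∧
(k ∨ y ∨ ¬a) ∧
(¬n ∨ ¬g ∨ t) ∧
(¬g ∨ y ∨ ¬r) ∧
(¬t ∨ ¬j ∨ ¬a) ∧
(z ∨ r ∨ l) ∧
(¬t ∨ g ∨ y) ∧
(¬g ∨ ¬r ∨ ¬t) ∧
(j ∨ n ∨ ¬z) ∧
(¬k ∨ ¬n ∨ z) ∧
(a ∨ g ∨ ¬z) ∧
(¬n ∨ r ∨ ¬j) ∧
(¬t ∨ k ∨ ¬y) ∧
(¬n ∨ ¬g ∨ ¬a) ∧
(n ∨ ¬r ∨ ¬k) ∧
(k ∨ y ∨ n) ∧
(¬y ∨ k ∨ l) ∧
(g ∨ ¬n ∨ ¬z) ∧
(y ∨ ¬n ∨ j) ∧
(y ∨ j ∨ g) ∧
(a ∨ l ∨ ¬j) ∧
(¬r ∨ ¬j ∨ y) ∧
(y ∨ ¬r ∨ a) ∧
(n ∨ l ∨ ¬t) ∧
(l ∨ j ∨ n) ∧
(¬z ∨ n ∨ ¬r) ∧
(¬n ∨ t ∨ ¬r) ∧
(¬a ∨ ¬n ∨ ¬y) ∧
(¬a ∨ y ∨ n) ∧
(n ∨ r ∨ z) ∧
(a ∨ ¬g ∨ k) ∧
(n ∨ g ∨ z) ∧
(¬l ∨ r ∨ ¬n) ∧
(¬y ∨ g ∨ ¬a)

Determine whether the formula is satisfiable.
Yes

Yes, the formula is satisfiable.

One satisfying assignment is: z=True, y=True, a=False, r=False, k=True, t=True, n=True, j=False, g=True, l=False

Verification: With this assignment, all 35 clauses evaluate to true.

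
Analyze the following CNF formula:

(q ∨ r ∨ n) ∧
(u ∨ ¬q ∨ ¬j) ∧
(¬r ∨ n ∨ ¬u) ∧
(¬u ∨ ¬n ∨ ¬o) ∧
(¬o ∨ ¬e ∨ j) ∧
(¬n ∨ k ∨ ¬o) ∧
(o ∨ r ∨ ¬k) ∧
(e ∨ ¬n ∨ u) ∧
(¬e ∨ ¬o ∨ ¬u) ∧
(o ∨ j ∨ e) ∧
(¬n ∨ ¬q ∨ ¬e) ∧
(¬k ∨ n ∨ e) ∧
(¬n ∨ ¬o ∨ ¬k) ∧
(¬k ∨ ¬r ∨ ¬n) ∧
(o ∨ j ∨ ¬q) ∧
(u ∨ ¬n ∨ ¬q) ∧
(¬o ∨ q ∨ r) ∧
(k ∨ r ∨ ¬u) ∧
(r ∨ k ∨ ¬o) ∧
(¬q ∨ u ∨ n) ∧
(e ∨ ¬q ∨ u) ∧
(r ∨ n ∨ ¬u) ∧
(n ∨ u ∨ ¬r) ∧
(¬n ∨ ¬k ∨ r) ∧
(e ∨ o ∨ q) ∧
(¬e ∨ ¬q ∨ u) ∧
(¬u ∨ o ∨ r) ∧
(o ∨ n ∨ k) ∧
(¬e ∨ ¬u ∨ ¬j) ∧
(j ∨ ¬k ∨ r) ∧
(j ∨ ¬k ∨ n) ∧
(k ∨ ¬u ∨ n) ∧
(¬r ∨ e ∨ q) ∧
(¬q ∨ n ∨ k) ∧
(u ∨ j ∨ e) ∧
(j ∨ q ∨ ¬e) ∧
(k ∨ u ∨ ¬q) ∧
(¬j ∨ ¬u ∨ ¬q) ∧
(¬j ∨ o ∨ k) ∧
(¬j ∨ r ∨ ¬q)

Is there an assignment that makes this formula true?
No

No, the formula is not satisfiable.

No assignment of truth values to the variables can make all 40 clauses true simultaneously.

The formula is UNSAT (unsatisfiable).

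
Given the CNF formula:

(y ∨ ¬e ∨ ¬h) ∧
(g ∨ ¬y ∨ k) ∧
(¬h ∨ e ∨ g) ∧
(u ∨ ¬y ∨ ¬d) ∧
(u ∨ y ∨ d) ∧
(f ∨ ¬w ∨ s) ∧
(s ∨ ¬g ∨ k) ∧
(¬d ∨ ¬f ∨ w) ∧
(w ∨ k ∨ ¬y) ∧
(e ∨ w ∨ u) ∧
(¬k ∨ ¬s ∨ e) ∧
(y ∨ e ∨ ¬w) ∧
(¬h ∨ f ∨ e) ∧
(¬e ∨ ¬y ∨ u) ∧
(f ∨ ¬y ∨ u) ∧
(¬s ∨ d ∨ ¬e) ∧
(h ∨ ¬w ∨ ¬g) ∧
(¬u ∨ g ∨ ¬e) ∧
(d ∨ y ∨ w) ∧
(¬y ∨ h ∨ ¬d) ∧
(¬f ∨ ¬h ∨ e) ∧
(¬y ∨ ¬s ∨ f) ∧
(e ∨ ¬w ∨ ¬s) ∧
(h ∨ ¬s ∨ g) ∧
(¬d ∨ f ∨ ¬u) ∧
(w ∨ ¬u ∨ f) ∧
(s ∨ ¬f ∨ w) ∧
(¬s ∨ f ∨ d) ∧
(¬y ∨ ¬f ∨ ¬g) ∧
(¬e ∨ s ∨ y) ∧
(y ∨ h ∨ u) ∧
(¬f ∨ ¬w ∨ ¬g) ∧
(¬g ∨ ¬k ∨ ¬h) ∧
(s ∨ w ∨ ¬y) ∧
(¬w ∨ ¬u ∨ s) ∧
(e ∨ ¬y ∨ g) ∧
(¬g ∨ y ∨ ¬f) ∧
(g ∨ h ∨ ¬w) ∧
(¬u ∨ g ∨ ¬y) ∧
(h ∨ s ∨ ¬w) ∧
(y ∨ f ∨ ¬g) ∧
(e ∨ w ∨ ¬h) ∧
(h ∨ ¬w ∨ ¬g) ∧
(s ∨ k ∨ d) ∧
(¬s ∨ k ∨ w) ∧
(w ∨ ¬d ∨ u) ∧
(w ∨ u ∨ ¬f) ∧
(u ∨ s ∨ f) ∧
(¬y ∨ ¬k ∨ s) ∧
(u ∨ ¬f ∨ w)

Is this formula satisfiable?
No

No, the formula is not satisfiable.

No assignment of truth values to the variables can make all 50 clauses true simultaneously.

The formula is UNSAT (unsatisfiable).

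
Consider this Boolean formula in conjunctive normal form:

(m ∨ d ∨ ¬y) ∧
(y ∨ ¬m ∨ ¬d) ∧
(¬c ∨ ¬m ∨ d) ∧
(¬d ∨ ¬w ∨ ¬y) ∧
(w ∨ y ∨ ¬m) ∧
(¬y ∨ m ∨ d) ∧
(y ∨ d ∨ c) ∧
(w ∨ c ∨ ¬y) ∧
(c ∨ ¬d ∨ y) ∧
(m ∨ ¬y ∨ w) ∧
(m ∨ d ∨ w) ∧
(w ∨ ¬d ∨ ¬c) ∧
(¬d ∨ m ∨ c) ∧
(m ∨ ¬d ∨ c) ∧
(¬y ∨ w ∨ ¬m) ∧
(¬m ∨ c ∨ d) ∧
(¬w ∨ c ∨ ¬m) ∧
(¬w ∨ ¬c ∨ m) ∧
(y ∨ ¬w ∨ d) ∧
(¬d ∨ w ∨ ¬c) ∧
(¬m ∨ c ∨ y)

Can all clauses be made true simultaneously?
No

No, the formula is not satisfiable.

No assignment of truth values to the variables can make all 21 clauses true simultaneously.

The formula is UNSAT (unsatisfiable).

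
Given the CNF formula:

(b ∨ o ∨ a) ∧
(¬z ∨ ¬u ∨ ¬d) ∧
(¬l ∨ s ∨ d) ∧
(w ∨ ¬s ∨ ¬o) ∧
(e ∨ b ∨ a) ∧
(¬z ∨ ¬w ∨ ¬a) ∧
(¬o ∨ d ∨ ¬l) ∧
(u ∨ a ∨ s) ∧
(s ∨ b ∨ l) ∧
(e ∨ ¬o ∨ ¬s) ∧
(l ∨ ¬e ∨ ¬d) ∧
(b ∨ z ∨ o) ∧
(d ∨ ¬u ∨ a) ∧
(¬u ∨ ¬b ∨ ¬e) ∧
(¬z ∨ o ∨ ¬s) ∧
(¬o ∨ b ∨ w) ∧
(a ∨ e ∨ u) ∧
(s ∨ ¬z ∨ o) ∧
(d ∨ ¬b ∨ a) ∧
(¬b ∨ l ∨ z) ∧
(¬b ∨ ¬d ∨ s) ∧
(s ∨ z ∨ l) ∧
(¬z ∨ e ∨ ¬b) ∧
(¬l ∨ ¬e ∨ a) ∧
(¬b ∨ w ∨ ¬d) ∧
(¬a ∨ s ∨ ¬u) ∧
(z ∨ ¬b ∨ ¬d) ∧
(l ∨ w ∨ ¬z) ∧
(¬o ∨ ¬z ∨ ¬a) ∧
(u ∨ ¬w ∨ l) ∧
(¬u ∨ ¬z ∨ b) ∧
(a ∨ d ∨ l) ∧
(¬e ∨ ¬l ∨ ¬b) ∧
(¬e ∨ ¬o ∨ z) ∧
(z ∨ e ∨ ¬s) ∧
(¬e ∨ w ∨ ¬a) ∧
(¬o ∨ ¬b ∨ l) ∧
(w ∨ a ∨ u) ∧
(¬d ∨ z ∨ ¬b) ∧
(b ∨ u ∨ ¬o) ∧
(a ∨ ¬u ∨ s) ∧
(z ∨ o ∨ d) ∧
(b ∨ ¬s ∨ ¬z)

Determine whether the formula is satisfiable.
No

No, the formula is not satisfiable.

No assignment of truth values to the variables can make all 43 clauses true simultaneously.

The formula is UNSAT (unsatisfiable).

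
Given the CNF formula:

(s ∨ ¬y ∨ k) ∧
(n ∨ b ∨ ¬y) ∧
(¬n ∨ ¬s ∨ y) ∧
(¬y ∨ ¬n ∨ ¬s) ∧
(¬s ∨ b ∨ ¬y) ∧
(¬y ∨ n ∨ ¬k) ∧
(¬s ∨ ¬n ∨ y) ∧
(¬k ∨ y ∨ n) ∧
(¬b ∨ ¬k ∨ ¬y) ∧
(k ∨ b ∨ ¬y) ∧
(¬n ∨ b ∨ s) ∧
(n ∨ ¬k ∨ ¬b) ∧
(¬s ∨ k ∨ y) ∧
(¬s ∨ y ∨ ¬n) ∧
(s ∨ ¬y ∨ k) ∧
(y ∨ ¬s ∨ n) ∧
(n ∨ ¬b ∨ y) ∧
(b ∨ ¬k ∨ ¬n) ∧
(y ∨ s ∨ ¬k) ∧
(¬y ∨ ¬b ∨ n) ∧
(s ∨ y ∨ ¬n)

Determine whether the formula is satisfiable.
Yes

Yes, the formula is satisfiable.

One satisfying assignment is: k=False, y=False, s=False, b=False, n=False

Verification: With this assignment, all 21 clauses evaluate to true.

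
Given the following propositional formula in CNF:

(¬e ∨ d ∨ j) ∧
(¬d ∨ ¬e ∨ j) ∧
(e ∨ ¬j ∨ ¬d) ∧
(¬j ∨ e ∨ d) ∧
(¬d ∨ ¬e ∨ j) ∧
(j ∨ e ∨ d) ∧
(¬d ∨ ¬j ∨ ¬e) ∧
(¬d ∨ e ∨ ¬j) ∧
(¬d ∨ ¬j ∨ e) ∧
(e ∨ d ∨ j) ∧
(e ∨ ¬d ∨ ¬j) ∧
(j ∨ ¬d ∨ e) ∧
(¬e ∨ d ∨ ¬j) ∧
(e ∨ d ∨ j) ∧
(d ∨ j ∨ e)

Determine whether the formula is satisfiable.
No

No, the formula is not satisfiable.

No assignment of truth values to the variables can make all 15 clauses true simultaneously.

The formula is UNSAT (unsatisfiable).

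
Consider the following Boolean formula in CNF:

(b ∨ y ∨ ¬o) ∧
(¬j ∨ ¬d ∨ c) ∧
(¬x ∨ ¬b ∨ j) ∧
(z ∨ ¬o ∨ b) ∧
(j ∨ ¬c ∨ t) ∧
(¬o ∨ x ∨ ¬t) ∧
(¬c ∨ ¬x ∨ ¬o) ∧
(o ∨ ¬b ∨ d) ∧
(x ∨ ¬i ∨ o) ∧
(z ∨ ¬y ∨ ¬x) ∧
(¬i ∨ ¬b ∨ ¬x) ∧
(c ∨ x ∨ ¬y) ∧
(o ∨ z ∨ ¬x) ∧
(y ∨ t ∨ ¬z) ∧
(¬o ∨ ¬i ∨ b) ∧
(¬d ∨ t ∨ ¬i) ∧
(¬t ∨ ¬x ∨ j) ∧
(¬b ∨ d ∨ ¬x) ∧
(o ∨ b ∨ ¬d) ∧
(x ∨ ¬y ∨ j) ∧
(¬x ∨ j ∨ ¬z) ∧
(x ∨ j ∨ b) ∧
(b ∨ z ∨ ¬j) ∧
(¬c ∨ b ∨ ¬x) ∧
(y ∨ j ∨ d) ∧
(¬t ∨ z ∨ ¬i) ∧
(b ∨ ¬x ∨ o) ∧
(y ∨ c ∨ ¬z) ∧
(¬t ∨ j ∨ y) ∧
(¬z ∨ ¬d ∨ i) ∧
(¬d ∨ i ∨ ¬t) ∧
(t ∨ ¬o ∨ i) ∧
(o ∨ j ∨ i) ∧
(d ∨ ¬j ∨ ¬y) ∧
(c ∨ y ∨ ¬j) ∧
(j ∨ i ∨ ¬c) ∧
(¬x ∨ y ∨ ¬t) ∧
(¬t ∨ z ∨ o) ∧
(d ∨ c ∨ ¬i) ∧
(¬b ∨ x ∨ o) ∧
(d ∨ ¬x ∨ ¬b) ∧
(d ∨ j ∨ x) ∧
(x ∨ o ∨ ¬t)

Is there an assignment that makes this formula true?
Yes

Yes, the formula is satisfiable.

One satisfying assignment is: o=True, y=False, i=True, t=False, d=False, z=False, j=True, b=True, c=True, x=False

Verification: With this assignment, all 43 clauses evaluate to true.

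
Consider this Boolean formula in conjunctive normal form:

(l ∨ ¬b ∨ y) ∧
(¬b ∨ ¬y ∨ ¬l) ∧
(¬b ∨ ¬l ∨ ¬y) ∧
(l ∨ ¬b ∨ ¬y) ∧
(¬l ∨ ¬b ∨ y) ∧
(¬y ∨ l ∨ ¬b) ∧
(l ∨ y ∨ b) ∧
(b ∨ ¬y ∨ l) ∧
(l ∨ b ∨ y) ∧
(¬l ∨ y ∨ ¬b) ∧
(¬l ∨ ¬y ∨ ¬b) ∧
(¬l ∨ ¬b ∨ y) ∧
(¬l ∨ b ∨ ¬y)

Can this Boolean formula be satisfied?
Yes

Yes, the formula is satisfiable.

One satisfying assignment is: y=False, l=True, b=False

Verification: With this assignment, all 13 clauses evaluate to true.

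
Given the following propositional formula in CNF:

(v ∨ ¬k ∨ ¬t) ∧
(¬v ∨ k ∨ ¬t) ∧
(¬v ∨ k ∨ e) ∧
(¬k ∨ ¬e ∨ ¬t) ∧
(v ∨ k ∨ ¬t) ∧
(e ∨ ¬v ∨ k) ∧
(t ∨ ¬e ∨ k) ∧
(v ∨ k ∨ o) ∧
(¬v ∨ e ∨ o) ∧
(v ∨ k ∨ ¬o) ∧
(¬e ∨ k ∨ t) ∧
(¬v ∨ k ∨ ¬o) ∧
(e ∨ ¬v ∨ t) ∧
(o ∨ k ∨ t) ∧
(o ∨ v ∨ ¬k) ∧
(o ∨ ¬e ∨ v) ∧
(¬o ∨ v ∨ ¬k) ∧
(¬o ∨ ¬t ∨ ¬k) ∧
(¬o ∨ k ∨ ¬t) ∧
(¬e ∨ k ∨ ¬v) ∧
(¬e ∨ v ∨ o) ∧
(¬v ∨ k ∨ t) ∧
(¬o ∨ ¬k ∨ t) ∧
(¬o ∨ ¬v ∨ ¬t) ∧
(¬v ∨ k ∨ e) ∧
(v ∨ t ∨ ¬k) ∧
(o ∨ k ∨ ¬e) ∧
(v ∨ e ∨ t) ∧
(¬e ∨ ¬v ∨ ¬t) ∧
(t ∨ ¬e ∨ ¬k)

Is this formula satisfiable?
No

No, the formula is not satisfiable.

No assignment of truth values to the variables can make all 30 clauses true simultaneously.

The formula is UNSAT (unsatisfiable).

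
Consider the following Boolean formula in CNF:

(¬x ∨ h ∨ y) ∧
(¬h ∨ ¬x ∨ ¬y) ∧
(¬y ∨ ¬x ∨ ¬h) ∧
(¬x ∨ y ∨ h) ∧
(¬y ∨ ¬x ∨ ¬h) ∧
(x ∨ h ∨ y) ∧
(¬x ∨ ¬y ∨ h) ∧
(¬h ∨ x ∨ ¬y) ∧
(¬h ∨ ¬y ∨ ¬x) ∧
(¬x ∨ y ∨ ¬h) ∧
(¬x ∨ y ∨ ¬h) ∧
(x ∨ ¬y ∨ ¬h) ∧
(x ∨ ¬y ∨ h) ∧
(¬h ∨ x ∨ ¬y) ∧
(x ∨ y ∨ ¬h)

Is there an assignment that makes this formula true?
No

No, the formula is not satisfiable.

No assignment of truth values to the variables can make all 15 clauses true simultaneously.

The formula is UNSAT (unsatisfiable).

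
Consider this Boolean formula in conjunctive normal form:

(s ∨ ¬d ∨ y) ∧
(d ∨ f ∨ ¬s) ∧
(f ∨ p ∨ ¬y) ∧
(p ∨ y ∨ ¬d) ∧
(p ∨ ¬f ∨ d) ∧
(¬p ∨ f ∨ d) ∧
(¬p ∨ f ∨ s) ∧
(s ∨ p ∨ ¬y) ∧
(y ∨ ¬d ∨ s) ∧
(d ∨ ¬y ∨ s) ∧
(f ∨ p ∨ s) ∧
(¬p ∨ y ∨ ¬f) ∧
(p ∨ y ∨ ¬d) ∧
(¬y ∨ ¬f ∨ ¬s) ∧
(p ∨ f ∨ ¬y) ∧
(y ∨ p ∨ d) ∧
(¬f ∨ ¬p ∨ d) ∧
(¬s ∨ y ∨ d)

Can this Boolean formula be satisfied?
Yes

Yes, the formula is satisfiable.

One satisfying assignment is: d=True, y=False, f=False, s=True, p=True

Verification: With this assignment, all 18 clauses evaluate to true.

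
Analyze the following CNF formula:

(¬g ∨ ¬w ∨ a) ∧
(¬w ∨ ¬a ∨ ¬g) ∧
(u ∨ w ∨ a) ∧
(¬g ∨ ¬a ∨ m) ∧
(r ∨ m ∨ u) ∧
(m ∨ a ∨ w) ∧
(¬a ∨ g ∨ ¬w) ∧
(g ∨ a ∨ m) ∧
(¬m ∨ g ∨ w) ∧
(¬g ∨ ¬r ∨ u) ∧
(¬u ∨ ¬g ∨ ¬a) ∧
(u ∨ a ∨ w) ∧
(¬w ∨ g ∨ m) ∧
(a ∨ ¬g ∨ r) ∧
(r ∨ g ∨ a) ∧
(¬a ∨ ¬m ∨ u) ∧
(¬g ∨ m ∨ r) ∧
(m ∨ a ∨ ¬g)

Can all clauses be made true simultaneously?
Yes

Yes, the formula is satisfiable.

One satisfying assignment is: w=False, a=True, r=False, g=False, m=False, u=True

Verification: With this assignment, all 18 clauses evaluate to true.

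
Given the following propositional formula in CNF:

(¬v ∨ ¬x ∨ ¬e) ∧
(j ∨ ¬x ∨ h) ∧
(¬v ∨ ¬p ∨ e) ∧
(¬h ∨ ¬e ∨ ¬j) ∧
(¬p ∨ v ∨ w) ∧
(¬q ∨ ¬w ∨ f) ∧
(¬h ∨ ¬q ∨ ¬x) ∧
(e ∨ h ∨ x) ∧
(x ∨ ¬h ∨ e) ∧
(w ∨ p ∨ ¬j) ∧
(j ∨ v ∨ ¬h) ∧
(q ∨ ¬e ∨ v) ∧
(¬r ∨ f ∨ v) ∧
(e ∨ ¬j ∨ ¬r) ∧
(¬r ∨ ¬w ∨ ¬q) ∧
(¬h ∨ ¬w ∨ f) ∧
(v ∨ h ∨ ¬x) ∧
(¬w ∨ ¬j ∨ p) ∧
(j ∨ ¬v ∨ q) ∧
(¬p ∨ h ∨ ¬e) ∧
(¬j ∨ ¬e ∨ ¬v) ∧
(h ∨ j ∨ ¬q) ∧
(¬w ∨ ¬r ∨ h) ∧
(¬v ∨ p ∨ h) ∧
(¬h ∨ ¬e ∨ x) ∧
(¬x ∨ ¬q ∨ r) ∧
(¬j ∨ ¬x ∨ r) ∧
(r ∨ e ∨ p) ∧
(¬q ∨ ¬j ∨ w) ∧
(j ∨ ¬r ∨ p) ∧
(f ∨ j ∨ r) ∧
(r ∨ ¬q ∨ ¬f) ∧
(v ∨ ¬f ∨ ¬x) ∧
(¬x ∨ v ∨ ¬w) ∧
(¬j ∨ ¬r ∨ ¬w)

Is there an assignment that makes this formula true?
No

No, the formula is not satisfiable.

No assignment of truth values to the variables can make all 35 clauses true simultaneously.

The formula is UNSAT (unsatisfiable).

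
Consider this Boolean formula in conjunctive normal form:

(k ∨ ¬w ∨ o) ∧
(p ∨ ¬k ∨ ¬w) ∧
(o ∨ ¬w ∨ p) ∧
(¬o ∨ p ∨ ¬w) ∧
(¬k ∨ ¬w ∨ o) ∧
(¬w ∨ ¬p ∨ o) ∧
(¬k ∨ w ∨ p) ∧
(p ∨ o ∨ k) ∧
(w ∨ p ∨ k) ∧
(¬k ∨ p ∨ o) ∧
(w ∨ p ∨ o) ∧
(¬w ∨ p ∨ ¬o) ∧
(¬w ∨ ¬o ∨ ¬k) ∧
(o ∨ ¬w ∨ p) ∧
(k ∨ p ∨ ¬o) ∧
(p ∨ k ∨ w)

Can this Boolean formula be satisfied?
Yes

Yes, the formula is satisfiable.

One satisfying assignment is: p=True, o=True, k=False, w=True

Verification: With this assignment, all 16 clauses evaluate to true.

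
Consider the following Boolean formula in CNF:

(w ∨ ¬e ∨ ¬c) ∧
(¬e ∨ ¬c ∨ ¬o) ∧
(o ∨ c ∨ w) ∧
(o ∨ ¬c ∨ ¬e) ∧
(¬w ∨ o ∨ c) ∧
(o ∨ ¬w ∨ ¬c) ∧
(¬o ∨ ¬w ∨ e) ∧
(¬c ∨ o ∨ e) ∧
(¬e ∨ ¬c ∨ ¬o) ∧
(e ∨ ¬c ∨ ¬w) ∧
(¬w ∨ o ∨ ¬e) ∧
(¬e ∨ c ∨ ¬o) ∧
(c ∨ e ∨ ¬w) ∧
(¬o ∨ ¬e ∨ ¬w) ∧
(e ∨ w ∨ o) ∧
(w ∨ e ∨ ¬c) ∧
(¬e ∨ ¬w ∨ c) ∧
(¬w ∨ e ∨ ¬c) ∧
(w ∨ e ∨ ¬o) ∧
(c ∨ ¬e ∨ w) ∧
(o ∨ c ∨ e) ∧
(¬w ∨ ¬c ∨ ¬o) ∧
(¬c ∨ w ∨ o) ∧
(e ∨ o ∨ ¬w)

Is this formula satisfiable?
No

No, the formula is not satisfiable.

No assignment of truth values to the variables can make all 24 clauses true simultaneously.

The formula is UNSAT (unsatisfiable).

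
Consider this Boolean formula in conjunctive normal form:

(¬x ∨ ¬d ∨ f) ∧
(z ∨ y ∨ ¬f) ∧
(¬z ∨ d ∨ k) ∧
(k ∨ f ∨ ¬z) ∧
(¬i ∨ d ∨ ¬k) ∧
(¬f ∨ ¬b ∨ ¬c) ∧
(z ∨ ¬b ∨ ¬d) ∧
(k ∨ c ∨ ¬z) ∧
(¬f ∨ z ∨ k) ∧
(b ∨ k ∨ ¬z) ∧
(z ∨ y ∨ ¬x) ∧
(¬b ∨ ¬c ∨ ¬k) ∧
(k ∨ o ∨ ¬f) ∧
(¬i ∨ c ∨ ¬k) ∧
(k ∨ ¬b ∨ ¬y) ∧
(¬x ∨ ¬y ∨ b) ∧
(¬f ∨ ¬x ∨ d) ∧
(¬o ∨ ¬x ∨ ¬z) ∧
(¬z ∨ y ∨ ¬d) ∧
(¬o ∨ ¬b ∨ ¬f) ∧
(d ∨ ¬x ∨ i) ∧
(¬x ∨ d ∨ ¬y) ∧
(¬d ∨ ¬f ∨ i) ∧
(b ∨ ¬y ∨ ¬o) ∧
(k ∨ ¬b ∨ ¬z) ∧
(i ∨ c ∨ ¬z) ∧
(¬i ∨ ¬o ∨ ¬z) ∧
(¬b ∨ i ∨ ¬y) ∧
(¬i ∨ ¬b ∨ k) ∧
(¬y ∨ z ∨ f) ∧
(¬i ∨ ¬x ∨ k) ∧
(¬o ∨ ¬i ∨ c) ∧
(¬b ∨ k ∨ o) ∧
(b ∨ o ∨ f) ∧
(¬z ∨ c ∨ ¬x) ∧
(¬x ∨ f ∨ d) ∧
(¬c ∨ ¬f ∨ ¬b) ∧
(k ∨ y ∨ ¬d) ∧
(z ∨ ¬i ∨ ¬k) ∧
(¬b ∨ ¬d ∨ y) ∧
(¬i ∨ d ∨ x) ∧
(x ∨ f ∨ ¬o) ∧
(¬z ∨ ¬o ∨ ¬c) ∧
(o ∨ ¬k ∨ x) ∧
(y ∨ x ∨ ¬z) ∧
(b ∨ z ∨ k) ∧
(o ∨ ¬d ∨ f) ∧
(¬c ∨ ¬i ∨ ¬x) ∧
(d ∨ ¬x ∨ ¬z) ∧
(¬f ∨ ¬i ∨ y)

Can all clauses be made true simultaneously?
No

No, the formula is not satisfiable.

No assignment of truth values to the variables can make all 50 clauses true simultaneously.

The formula is UNSAT (unsatisfiable).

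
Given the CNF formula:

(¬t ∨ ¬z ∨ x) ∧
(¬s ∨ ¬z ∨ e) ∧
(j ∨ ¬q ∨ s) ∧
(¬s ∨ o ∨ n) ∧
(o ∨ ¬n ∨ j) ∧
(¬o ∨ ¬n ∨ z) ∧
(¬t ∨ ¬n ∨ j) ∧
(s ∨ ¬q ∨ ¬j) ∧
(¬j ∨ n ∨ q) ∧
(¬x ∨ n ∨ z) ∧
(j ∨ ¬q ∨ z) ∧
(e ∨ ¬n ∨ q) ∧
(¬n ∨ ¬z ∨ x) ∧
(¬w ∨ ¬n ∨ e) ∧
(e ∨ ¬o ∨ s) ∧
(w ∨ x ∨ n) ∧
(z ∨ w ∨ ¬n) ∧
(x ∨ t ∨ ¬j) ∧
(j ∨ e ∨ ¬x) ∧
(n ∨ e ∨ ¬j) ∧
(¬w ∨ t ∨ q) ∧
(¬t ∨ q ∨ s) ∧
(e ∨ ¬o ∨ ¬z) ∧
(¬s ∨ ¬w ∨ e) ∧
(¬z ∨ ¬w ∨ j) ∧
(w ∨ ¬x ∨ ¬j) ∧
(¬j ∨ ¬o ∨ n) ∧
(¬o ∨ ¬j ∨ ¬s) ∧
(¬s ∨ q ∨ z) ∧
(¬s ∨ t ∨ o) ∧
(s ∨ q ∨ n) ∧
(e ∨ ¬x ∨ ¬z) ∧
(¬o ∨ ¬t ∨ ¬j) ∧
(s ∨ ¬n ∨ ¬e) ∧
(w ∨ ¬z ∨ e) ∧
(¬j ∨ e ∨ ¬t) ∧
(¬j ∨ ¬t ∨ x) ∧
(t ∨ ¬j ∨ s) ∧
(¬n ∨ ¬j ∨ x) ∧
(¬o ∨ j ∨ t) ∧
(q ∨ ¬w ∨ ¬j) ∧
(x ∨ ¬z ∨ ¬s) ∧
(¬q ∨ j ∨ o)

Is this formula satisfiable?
Yes

Yes, the formula is satisfiable.

One satisfying assignment is: x=True, s=True, w=True, o=False, j=True, n=True, t=True, q=True, z=True, e=True

Verification: With this assignment, all 43 clauses evaluate to true.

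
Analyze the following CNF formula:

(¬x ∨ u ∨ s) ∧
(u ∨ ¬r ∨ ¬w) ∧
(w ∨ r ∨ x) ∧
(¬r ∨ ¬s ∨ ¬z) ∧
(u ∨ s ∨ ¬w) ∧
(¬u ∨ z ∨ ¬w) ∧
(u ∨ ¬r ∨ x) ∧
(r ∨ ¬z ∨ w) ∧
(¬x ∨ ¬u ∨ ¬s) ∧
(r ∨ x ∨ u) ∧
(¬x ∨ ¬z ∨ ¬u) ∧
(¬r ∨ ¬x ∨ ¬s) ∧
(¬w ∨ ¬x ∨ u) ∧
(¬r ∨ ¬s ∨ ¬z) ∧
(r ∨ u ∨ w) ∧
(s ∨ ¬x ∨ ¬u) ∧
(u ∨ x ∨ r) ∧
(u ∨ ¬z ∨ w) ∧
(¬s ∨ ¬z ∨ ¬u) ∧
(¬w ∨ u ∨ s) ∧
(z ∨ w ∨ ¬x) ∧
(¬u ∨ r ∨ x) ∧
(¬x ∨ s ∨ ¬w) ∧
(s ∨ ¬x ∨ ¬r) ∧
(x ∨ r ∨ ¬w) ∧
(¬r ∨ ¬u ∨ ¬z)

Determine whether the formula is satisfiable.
Yes

Yes, the formula is satisfiable.

One satisfying assignment is: s=False, u=True, w=False, z=False, x=False, r=True

Verification: With this assignment, all 26 clauses evaluate to true.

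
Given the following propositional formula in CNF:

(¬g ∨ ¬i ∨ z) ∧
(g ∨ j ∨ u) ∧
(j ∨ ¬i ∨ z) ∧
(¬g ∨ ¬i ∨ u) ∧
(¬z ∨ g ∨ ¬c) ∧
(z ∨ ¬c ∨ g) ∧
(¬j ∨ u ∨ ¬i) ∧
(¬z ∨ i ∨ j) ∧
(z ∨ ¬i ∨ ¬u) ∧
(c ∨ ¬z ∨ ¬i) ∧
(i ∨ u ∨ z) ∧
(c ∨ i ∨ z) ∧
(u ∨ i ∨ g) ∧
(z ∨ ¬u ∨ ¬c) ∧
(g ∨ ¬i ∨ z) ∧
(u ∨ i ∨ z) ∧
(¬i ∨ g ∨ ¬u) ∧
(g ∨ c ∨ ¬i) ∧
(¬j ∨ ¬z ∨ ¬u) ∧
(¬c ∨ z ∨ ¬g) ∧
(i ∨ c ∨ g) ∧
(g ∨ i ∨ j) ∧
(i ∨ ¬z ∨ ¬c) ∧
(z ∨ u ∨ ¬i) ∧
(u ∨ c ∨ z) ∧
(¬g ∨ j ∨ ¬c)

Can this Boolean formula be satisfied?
Yes

Yes, the formula is satisfiable.

One satisfying assignment is: j=True, i=False, z=True, u=False, g=True, c=False

Verification: With this assignment, all 26 clauses evaluate to true.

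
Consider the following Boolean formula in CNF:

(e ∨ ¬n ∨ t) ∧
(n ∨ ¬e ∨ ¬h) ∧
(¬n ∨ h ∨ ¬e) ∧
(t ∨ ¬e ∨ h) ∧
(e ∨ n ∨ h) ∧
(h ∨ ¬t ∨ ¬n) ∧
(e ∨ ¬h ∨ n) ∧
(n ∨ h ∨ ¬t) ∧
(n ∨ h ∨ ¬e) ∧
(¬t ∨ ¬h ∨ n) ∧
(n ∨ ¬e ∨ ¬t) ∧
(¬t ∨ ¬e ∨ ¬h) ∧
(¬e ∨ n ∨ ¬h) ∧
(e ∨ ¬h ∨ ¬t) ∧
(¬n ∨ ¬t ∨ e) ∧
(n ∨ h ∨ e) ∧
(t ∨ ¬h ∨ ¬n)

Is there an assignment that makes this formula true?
No

No, the formula is not satisfiable.

No assignment of truth values to the variables can make all 17 clauses true simultaneously.

The formula is UNSAT (unsatisfiable).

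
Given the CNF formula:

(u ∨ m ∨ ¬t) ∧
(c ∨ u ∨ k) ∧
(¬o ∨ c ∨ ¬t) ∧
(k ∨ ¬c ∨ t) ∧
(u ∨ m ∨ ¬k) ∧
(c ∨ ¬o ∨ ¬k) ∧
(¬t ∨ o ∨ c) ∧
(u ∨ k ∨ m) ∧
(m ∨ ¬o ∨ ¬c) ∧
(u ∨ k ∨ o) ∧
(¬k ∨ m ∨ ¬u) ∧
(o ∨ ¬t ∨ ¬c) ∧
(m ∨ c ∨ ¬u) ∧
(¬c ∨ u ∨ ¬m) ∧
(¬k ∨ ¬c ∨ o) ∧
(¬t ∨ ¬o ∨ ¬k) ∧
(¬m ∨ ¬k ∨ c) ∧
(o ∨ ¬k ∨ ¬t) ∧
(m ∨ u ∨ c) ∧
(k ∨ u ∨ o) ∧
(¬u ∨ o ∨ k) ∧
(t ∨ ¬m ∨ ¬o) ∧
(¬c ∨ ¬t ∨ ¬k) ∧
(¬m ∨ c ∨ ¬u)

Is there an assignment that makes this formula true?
Yes

Yes, the formula is satisfiable.

One satisfying assignment is: o=True, m=True, k=False, u=True, t=True, c=True

Verification: With this assignment, all 24 clauses evaluate to true.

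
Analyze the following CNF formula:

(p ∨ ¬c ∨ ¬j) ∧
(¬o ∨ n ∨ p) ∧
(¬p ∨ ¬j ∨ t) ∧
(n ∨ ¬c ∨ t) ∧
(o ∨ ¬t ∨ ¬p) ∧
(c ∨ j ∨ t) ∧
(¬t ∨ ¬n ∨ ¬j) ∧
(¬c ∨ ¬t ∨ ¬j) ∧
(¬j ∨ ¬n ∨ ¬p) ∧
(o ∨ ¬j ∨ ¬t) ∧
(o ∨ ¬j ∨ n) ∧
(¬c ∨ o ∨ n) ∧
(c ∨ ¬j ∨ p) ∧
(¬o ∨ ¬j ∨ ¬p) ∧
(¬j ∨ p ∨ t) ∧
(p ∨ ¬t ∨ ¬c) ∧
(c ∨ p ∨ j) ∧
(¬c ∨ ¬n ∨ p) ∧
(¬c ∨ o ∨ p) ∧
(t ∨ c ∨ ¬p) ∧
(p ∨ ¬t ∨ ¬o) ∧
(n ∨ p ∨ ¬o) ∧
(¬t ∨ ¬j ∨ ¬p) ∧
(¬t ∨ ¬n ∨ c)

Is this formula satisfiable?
Yes

Yes, the formula is satisfiable.

One satisfying assignment is: j=False, n=False, c=True, o=True, t=True, p=True

Verification: With this assignment, all 24 clauses evaluate to true.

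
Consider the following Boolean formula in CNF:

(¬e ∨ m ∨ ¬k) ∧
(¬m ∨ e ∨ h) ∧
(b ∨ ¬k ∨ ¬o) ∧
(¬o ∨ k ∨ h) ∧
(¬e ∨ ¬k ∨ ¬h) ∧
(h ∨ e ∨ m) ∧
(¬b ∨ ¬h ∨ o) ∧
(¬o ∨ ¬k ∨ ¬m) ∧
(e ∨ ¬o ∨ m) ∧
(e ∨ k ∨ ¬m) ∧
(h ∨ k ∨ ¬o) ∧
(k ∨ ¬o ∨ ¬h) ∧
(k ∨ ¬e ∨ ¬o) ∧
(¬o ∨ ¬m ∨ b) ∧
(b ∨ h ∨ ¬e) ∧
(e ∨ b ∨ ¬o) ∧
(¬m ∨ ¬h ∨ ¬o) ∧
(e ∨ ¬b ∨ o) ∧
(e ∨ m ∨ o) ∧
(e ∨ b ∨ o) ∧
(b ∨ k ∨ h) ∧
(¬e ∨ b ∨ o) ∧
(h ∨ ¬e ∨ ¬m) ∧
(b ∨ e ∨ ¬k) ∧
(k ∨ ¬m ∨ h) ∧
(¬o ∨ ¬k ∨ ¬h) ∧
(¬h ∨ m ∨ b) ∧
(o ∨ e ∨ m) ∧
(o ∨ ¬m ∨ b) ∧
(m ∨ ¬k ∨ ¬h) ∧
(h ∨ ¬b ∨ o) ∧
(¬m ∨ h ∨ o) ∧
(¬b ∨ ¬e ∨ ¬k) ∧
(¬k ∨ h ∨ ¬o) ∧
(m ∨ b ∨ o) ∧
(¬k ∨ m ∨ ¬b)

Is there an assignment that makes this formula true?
No

No, the formula is not satisfiable.

No assignment of truth values to the variables can make all 36 clauses true simultaneously.

The formula is UNSAT (unsatisfiable).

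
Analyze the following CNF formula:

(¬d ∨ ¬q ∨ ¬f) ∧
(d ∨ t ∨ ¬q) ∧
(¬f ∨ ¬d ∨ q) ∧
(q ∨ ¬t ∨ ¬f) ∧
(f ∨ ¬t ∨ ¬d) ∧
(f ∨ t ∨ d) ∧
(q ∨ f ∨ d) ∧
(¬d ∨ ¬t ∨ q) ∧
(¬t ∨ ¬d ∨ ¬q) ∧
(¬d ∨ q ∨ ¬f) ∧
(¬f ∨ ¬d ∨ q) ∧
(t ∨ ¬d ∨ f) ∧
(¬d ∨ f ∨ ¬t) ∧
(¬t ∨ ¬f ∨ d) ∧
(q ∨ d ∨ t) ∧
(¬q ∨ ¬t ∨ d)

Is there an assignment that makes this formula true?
No

No, the formula is not satisfiable.

No assignment of truth values to the variables can make all 16 clauses true simultaneously.

The formula is UNSAT (unsatisfiable).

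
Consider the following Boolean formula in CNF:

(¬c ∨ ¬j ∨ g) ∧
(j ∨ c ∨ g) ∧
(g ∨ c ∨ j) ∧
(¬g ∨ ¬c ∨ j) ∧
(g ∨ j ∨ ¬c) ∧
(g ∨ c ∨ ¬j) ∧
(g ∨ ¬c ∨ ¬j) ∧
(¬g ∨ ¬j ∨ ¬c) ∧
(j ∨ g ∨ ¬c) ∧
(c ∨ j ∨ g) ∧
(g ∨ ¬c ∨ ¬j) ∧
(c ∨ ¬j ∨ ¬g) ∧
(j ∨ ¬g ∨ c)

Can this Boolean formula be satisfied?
No

No, the formula is not satisfiable.

No assignment of truth values to the variables can make all 13 clauses true simultaneously.

The formula is UNSAT (unsatisfiable).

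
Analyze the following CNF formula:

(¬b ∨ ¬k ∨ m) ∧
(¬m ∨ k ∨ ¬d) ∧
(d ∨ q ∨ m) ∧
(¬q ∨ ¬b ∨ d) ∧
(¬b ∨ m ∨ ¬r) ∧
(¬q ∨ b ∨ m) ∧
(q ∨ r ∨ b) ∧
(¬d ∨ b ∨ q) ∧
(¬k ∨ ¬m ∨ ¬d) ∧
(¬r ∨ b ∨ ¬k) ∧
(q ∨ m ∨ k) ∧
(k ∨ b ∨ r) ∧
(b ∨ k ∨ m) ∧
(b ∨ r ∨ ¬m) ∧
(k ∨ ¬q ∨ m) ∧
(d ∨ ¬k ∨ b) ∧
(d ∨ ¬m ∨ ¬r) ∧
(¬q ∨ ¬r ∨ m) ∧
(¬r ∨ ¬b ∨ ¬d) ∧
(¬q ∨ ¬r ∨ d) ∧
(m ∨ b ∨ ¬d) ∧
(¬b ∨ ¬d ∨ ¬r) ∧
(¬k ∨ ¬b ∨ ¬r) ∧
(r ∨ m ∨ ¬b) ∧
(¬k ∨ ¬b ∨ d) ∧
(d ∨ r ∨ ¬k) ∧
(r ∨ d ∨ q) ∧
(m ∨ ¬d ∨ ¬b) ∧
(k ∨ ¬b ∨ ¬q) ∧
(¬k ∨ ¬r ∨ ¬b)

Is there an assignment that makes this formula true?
No

No, the formula is not satisfiable.

No assignment of truth values to the variables can make all 30 clauses true simultaneously.

The formula is UNSAT (unsatisfiable).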